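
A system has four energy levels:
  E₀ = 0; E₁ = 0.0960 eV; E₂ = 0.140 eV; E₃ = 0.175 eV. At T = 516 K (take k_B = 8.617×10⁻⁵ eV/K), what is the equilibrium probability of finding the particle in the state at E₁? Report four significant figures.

k_BT = 8.617×10⁻⁵ × 516 K = 0.0444637 eV.
Eᵢ/kT = 0, 2.15906, 3.14864, 3.93579.
Z = Σ e^(−Eᵢ/kT) = e^(−0) + e^(−2.15906) + e^(−3.14864) + e^(−3.93579) = 1.00000 + 0.115434 + 0.0429104 + 0.0195303 = 1.17787.
P₁ = e^(−E₁/kT) / Z = 0.115434/1.17787 = 0.09800.

0.09800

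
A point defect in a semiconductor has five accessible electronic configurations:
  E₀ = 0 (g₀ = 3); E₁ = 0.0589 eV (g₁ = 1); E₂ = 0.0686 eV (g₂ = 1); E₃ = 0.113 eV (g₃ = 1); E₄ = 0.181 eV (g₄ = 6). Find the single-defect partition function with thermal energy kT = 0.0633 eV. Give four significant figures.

Z = 4.244

Eᵢ/kT = 0, 0.930490, 1.08373, 1.78515, 2.85940.
Z = Σ gᵢe^(−Eᵢ/kT) = 3·e^(−0) + 1·e^(−0.930490) + 1·e^(−1.08373) + 1·e^(−1.78515) + 6·e^(−2.85940) = 3.00000 + 0.394360 + 0.338331 + 0.167772 + 0.343819 = 4.24428.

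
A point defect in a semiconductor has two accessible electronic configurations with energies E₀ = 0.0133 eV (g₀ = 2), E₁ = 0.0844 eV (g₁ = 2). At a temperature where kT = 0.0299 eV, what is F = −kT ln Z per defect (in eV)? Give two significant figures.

Eᵢ/kT = 0.4448, 2.823.
Z = Σ gᵢe^(−Eᵢ/kT) = 2·e^(−0.4448) + 2·e^(−2.823) = 1.282 + 0.1189 = 1.401.
F = −kT ln Z = −0.0299 × ln(1.401) = −0.0299 × 0.3372 = -0.010 eV.

-0.010 eV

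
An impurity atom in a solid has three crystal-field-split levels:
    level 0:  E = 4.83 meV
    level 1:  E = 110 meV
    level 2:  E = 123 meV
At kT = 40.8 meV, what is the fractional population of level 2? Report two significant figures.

Eᵢ/kT = 0.1184, 2.696, 3.015.
Z = Σ e^(−Eᵢ/kT) = e^(−0.1184) + e^(−2.696) + e^(−3.015) = 0.8883 + 0.06747 + 0.04905 = 1.005.
P₂ = e^(−E₂/kT) / Z = 0.04905/1.005 = 0.049.

0.049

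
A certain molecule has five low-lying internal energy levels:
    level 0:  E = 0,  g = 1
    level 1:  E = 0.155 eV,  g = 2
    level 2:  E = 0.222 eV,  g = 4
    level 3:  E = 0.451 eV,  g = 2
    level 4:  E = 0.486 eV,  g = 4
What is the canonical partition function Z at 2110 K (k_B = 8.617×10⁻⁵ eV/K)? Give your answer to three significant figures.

Z = 3.48

k_BT = 8.617×10⁻⁵ × 2110 K = 0.18182 eV.
Eᵢ/kT = 0, 0.85249, 1.2210, 2.4805, 2.6730.
Z = Σ gᵢe^(−Eᵢ/kT) = 1·e^(−0) + 2·e^(−0.85249) + 4·e^(−1.2210) + 2·e^(−2.4805) + 4·e^(−2.6730) = 1.0000 + 0.85270 + 1.1797 + 0.16740 + 0.27618 = 3.4760.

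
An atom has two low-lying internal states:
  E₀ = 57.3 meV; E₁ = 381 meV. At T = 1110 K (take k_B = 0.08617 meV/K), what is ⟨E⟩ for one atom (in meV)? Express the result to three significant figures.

67.9 meV

k_BT = 0.08617 × 1110 K = 95.649 meV.
Eᵢ/kT = 0.59907, 3.9833.
Z = Σ e^(−Eᵢ/kT) = e^(−0.59907) + e^(−3.9833) = 0.54932 + 0.018624 = 0.56794.
⟨E⟩ = Σ Eᵢ e^(−Eᵢ/kT) / Z = (57.3·0.54932 + 381·0.018624) / 0.56794 = 67.9 meV.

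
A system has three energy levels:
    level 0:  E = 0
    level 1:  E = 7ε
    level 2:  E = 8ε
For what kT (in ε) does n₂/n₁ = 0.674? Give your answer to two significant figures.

2.5 ε

n₂/n₁ = exp[−(E₂−E₁)/kT] = 0.674.
⇒ (E₂−E₁)/kT = ln(1/0.674) = ln(1.484) = 0.3947.
kT = 1ε / 0.3947 = 2.5 ε.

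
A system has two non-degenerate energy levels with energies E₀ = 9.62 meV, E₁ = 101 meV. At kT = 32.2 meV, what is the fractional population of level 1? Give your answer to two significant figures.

Eᵢ/kT = 0.2988, 3.137.
Z = Σ e^(−Eᵢ/kT) = e^(−0.2988) + e^(−3.137) = 0.7417 + 0.04341 = 0.7851.
P₁ = e^(−E₁/kT) / Z = 0.04341/0.7851 = 0.055.

0.055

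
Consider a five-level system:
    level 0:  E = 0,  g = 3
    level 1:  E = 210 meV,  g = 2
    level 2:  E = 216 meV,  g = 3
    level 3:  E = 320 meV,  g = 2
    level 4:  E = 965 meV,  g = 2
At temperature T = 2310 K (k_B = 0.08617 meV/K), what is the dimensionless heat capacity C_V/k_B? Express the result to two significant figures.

0.41

k_BT = 0.08617 × 2310 K = 199.1 meV.
Eᵢ/kT = 0, 1.055, 1.085, 1.607, 4.847.
Z = Σ gᵢe^(−Eᵢ/kT) = 3·e^(−0) + 2·e^(−1.055) + 3·e^(−1.085) + 2·e^(−1.607) + 2·e^(−4.847) = 3.000 + 0.6964 + 1.014 + 0.4010 + 0.01570 = 5.127.
⟨E⟩ = 99.23 meV, ⟨E²⟩ = 26080 meV².
C_V/k_B = (⟨E²⟩ − ⟨E⟩²)/(kT)² = (26080 − 9847)/39640 = 0.41.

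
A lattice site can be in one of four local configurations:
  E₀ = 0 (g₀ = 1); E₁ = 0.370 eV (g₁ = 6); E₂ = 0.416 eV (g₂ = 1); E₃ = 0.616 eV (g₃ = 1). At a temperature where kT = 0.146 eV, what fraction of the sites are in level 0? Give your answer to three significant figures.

0.646

Eᵢ/kT = 0, 2.5342, 2.8493, 4.2192.
Z = Σ gᵢe^(−Eᵢ/kT) = 1·e^(−0) + 6·e^(−2.5342) + 1·e^(−2.8493) + 1·e^(−4.2192) = 1.0000 + 0.47595 + 0.057885 + 0.014710 = 1.5485.
P₀ = g₀ e^(−E₀/kT) / Z = 1.0000/1.5485 = 0.646.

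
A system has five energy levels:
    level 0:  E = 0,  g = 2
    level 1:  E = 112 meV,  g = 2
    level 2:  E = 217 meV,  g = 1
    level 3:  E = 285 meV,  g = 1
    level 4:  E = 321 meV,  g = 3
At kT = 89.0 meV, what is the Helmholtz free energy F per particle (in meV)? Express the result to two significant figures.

Eᵢ/kT = 0, 1.258, 2.438, 3.202, 3.607.
Z = Σ gᵢe^(−Eᵢ/kT) = 2·e^(−0) + 2·e^(−1.258) + 1·e^(−2.438) + 1·e^(−3.202) + 3·e^(−3.607) = 2.000 + 0.5684 + 0.08734 + 0.04068 + 0.08140 = 2.778.
F = −kT ln Z = −89.0 × ln(2.778) = −89.0 × 1.022 = -91 meV.

-91 meV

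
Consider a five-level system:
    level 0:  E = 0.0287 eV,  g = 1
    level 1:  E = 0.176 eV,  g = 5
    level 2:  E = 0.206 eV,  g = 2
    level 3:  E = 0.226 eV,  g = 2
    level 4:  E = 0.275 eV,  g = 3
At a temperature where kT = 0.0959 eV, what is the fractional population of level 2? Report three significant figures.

0.109

Eᵢ/kT = 0.29927, 1.8352, 2.1481, 2.3566, 2.8676.
Z = Σ gᵢe^(−Eᵢ/kT) = 1·e^(−0.29927) + 5·e^(−1.8352) + 2·e^(−2.1481) + 2·e^(−2.3566) + 3·e^(−2.8676) = 0.74136 + 0.79791 + 0.23341 + 0.18948 + 0.17051 = 2.1327.
P₂ = g₂ e^(−E₂/kT) / Z = 0.23341/2.1327 = 0.109.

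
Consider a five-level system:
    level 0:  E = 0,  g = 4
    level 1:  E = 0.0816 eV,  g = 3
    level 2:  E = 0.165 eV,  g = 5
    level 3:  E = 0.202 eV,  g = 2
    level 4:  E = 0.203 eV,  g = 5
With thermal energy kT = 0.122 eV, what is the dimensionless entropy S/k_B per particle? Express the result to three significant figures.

Eᵢ/kT = 0, 0.66885, 1.3525, 1.6557, 1.6639.
Z = Σ gᵢe^(−Eᵢ/kT) = 4·e^(−0) + 3·e^(−0.66885) + 5·e^(−1.3525) + 2·e^(−1.6557) + 5·e^(−1.6639) = 4.0000 + 1.5369 + 1.2930 + 0.38192 + 0.94699 = 8.1588.
⟨E⟩ = Σ EᵢPᵢ = 0.074538 eV.
S/k_B = ln Z + ⟨E⟩/kT = ln(8.1588) + 0.074538/0.122 = 2.0991 + 0.61097 = 2.71.

2.71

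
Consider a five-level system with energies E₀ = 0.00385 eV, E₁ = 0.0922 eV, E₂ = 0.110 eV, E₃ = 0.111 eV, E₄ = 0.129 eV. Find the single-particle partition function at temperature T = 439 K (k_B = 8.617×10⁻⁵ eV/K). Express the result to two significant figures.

k_BT = 8.617×10⁻⁵ × 439 K = 0.03783 eV.
Eᵢ/kT = 0.1018, 2.437, 2.908, 2.934, 3.410.
Z = Σ e^(−Eᵢ/kT) = e^(−0.1018) + e^(−2.437) + e^(−2.908) + e^(−2.934) + e^(−3.410) = 0.9032 + 0.08742 + 0.05458 + 0.05318 + 0.03304 = 1.131.

Z = 1.1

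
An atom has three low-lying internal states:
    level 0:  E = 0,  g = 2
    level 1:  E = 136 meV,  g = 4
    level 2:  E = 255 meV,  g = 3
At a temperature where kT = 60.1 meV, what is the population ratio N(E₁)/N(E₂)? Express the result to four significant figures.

9.657

n₁/n₂ = (g₁/g₂) exp[−(E₁−E₂)/kT] = (4/3) × exp(−(-119 meV)/(60.1 meV)) = (4/3) × exp(1.98003) = 9.657.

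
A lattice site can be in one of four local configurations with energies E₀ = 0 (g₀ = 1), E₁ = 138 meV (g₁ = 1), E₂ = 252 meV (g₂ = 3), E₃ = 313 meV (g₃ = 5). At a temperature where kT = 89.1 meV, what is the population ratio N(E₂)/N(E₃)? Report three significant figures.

n₂/n₃ = (g₂/g₃) exp[−(E₂−E₃)/kT] = (3/5) × exp(−(-61 meV)/(89.1 meV)) = (3/5) × exp(0.68462) = 1.19.

1.19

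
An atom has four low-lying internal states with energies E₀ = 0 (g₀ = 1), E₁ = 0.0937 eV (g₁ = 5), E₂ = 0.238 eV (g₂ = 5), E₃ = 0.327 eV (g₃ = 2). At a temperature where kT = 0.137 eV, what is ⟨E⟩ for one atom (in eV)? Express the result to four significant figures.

0.1103 eV

Eᵢ/kT = 0, 0.683942, 1.73723, 2.38686.
Z = Σ gᵢe^(−Eᵢ/kT) = 1·e^(−0) + 5·e^(−0.683942) + 5·e^(−1.73723) + 2·e^(−2.38686) = 1.00000 + 2.52312 + 0.880036 + 0.183836 = 4.58699.
⟨E⟩ = Σ Eᵢ gᵢe^(−Eᵢ/kT) / Z = (0·1.00000 + 0.0937·2.52312 + 0.238·0.880036 + 0.327·0.183836) / 4.58699 = 0.1103 eV.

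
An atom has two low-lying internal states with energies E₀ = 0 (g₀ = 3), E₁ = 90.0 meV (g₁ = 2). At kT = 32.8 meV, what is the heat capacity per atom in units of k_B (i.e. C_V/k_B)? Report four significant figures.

0.2968

Eᵢ/kT = 0, 2.74390.
Z = Σ gᵢe^(−Eᵢ/kT) = 3·e^(−0) + 2·e^(−2.74390) = 3.00000 + 0.128638 = 3.12864.
⟨E⟩ = 3.70046 meV, ⟨E²⟩ = 333.042 meV².
C_V/k_B = (⟨E²⟩ − ⟨E⟩²)/(kT)² = (333.042 − 13.6934)/1075.84 = 0.2968.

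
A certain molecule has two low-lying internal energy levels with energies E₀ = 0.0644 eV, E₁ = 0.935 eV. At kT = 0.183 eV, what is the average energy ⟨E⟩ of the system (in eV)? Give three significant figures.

Eᵢ/kT = 0.35191, 5.1093.
Z = Σ e^(−Eᵢ/kT) = e^(−0.35191) + e^(−5.1093) = 0.70334 + 0.0060403 = 0.70938.
⟨E⟩ = Σ Eᵢ e^(−Eᵢ/kT) / Z = (0.0644·0.70334 + 0.935·0.0060403) / 0.70938 = 0.0718 eV.

0.0718 eV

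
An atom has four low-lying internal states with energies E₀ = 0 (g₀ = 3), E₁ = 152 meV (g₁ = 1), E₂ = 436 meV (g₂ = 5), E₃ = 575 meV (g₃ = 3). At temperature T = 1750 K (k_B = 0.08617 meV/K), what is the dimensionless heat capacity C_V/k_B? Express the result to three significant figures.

k_BT = 0.08617 × 1750 K = 150.80 meV.
Eᵢ/kT = 0, 1.0080, 2.8912, 3.8130.
Z = Σ gᵢe^(−Eᵢ/kT) = 3·e^(−0) + 1·e^(−1.0080) + 5·e^(−2.8912) + 3·e^(−3.8130) = 3.0000 + 0.36495 + 0.27755 + 0.066246 = 3.7087.
⟨E⟩ = 57.857 meV, ⟨E²⟩ = 22406 meV².
C_V/k_B = (⟨E²⟩ − ⟨E⟩²)/(kT)² = (22406 − 3347.4)/22741 = 0.838.

0.838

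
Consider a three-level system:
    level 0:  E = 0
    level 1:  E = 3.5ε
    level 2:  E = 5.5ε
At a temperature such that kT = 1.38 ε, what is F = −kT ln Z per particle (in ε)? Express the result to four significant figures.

-0.1287 ε

Eᵢ/kT = 0, 2.53623, 3.98551.
Z = Σ e^(−Eᵢ/kT) = e^(−0) + e^(−2.53623) + e^(−3.98551) = 1.00000 + 0.0791643 + 0.0185830 = 1.09775.
F = −kT ln Z = −1.38 × ln(1.09775) = −1.38 × 0.0932626 = -0.1287 ε.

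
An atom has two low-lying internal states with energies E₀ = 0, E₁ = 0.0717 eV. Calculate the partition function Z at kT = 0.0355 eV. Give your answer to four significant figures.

Z = 1.133

Eᵢ/kT = 0, 2.01972.
Z = Σ e^(−Eᵢ/kT) = e^(−0) + e^(−2.01972) = 1.00000 + 0.132693 = 1.13269.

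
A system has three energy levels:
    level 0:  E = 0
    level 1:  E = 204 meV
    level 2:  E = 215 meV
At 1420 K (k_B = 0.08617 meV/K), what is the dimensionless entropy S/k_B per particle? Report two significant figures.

k_BT = 0.08617 × 1420 K = 122.4 meV.
Eᵢ/kT = 0, 1.667, 1.757.
Z = Σ e^(−Eᵢ/kT) = e^(−0) + e^(−1.667) + e^(−1.757) = 1.000 + 0.1888 + 0.1726 = 1.361.
⟨E⟩ = Σ EᵢPᵢ = 55.57 meV.
S/k_B = ln Z + ⟨E⟩/kT = ln(1.361) + 55.57/122.4 = 0.3082 + 0.4540 = 0.76.

0.76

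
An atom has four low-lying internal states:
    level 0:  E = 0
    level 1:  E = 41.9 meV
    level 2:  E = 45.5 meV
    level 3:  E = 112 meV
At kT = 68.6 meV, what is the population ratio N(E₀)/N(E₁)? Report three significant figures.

1.84

n₀/n₁ = exp[−(E₀−E₁)/kT] = exp(−(-41.9 meV)/(68.6 meV)) = exp(0.61079) = 1.84.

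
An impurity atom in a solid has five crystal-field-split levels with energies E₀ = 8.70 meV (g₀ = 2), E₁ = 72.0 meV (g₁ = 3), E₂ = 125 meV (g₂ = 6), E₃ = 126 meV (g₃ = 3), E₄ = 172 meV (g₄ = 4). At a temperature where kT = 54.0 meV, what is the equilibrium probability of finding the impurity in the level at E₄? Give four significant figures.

Eᵢ/kT = 0.161111, 1.33333, 2.31481, 2.33333, 3.18519.
Z = Σ gᵢe^(−Eᵢ/kT) = 2·e^(−0.161111) + 3·e^(−1.33333) + 6·e^(−2.31481) + 3·e^(−2.33333) + 4·e^(−3.18519) = 1.70240 + 0.790794 + 0.592710 + 0.290917 + 0.165482 = 3.54230.
P₄ = g₄ e^(−E₄/kT) / Z = 0.165482/3.54230 = 0.04672.

0.04672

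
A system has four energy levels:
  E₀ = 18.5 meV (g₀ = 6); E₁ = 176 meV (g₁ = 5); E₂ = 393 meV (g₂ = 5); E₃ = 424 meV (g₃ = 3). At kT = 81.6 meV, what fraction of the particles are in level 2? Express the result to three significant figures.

Eᵢ/kT = 0.22672, 2.1569, 4.8162, 5.1961.
Z = Σ gᵢe^(−Eᵢ/kT) = 6·e^(−0.22672) + 5·e^(−2.1569) + 5·e^(−4.8162) + 3·e^(−5.1961) = 4.7829 + 0.57842 + 0.040487 + 0.016614 = 5.4184.
P₂ = g₂ e^(−E₂/kT) / Z = 0.040487/5.4184 = 0.00747.

0.00747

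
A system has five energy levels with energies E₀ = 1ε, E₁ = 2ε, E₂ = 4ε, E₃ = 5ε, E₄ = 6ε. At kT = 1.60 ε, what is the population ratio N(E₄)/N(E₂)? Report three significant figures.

n₄/n₂ = exp[−(E₄−E₂)/kT] = exp(−(2ε)/(1.60ε)) = exp(-1.2500) = 0.287.

0.287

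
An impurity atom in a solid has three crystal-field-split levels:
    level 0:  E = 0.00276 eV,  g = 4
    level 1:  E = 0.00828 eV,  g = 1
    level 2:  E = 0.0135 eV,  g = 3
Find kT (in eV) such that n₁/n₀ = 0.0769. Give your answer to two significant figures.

n₁/n₀ = (g₁/g₀) exp[−(E₁−E₀)/kT] = 0.0769.
⇒ (E₁−E₀)/kT = ln((1/4)/0.0769) = ln(3.251) = 1.179.
kT = 0.00552 eV / 1.179 = 0.0047 eV.

0.0047 eV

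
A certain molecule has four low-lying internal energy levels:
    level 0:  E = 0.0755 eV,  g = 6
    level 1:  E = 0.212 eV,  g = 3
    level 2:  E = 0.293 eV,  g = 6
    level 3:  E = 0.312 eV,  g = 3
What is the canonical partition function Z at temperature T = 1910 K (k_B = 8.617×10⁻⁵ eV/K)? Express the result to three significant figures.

Z = 6.08

k_BT = 8.617×10⁻⁵ × 1910 K = 0.16458 eV.
Eᵢ/kT = 0.45874, 1.2881, 1.7803, 1.8957.
Z = Σ gᵢe^(−Eᵢ/kT) = 6·e^(−0.45874) + 3·e^(−1.2881) + 6·e^(−1.7803) + 3·e^(−1.8957) = 3.7925 + 0.82738 + 1.0115 + 0.45064 = 6.0820.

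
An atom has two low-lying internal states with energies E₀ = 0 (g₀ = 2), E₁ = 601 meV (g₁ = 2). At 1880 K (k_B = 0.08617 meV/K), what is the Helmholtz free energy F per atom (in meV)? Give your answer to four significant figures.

k_BT = 0.08617 × 1880 K = 162.000 meV.
Eᵢ/kT = 0, 3.70988.
Z = Σ gᵢe^(−Eᵢ/kT) = 2·e^(−0) + 2·e^(−3.70988) = 2.00000 + 0.0489609 = 2.04896.
F = −kT ln Z = −162.000 × ln(2.04896) = −162.000 × 0.717332 = -116.2 meV.

-116.2 meV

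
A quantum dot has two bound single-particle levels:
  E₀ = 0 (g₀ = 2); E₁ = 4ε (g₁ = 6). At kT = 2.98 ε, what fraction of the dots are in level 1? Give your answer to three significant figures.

0.439

Eᵢ/kT = 0, 1.3423.
Z = Σ gᵢe^(−Eᵢ/kT) = 2·e^(−0) + 6·e^(−1.3423) = 2.0000 + 1.5675 = 3.5675.
P₁ = g₁ e^(−E₁/kT) / Z = 1.5675/3.5675 = 0.439.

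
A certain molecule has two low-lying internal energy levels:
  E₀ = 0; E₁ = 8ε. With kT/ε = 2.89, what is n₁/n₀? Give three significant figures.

n₁/n₀ = exp[−(E₁−E₀)/kT] = exp(−(8ε)/(2.89ε)) = exp(-2.7682) = 0.0628.

0.0628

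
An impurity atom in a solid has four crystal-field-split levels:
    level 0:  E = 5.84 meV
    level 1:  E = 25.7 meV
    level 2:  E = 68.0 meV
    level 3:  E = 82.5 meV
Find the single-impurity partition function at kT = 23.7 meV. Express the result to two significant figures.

Z = 1.2

Eᵢ/kT = 0.2464, 1.084, 2.869, 3.481.
Z = Σ e^(−Eᵢ/kT) = e^(−0.2464) + e^(−1.084) + e^(−2.869) + e^(−3.481) = 0.7816 + 0.3382 + 0.05676 + 0.03078 = 1.207.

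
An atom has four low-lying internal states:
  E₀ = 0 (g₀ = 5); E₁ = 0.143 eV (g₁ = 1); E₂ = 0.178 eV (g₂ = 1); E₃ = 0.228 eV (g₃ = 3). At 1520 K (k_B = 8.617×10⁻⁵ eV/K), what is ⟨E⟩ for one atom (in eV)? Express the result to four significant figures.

0.03492 eV

k_BT = 8.617×10⁻⁵ × 1520 K = 0.130978 eV.
Eᵢ/kT = 0, 1.09179, 1.35901, 1.74075.
Z = Σ gᵢe^(−Eᵢ/kT) = 5·e^(−0) + 1·e^(−1.09179) + 1·e^(−1.35901) + 3·e^(−1.74075) = 5.00000 + 0.335615 + 0.256915 + 0.526166 = 6.11870.
⟨E⟩ = Σ Eᵢ gᵢe^(−Eᵢ/kT) / Z = (0·5.00000 + 0.143·0.335615 + 0.178·0.256915 + 0.228·0.526166) / 6.11870 = 0.03492 eV.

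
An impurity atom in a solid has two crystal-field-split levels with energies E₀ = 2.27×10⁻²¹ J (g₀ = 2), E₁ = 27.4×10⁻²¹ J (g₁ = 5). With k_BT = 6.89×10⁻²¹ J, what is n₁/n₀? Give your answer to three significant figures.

n₁/n₀ = (g₁/g₀) exp[−(E₁−E₀)/kT] = (5/2) × exp(−(25.13 ×10⁻²¹ J)/(6.89 ×10⁻²¹ J)) = (5/2) × exp(-3.6473) = 0.0652.

0.0652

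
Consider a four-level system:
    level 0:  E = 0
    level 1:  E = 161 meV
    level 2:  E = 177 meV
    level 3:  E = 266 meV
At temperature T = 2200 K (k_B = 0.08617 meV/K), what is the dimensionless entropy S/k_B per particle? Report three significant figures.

k_BT = 0.08617 × 2200 K = 189.57 meV.
Eᵢ/kT = 0, 0.84929, 0.93369, 1.4032.
Z = Σ e^(−Eᵢ/kT) = e^(−0) + e^(−0.84929) + e^(−0.93369) + e^(−1.4032) = 1.0000 + 0.42772 + 0.39310 + 0.24581 = 2.0666.
⟨E⟩ = Σ EᵢPᵢ = 98.629 meV.
S/k_B = ln Z + ⟨E⟩/kT = ln(2.0666) + 98.629/189.57 = 0.72590 + 0.52028 = 1.25.

1.25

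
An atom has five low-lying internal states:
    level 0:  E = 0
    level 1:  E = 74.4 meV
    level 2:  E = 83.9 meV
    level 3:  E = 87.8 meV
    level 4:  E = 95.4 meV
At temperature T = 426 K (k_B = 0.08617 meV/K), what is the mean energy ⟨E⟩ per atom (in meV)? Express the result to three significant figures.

23.9 meV

k_BT = 0.08617 × 426 K = 36.708 meV.
Eᵢ/kT = 0, 2.0268, 2.2856, 2.3918, 2.5989.
Z = Σ e^(−Eᵢ/kT) = e^(−0) + e^(−2.0268) + e^(−2.2856) + e^(−2.3918) + e^(−2.5989) = 1.0000 + 0.13176 + 0.10171 + 0.091465 + 0.074355 = 1.3993.
⟨E⟩ = Σ Eᵢ e^(−Eᵢ/kT) / Z = (0·1.0000 + 74.4·0.13176 + 83.9·0.10171 + 87.8·0.091465 + 95.4·0.074355) / 1.3993 = 23.9 meV.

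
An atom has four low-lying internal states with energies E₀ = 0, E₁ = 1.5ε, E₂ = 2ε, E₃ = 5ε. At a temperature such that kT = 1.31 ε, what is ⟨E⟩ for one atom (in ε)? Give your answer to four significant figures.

Eᵢ/kT = 0, 1.14504, 1.52672, 3.81679.
Z = Σ e^(−Eᵢ/kT) = e^(−0) + e^(−1.14504) + e^(−1.52672) + e^(−3.81679) = 1.00000 + 0.318211 + 0.217247 + 0.0219983 = 1.55746.
⟨E⟩ = Σ Eᵢ e^(−Eᵢ/kT) / Z = (0·1.00000 + 1.5·0.318211 + 2·0.217247 + 5·0.0219983) / 1.55746 = 0.6561 ε.

0.6561 ε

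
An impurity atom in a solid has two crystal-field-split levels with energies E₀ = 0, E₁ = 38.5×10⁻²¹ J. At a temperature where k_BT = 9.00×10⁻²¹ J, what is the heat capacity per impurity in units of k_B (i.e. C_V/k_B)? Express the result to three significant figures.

0.247

Eᵢ/kT = 0, 4.2778.
Z = Σ e^(−Eᵢ/kT) = e^(−0) + e^(−4.2778) = 1.0000 + 0.013873 = 1.0139.
⟨E⟩ = 0.52679, ⟨E²⟩ = 20.281.
C_V/k_B = (⟨E²⟩ − ⟨E⟩²)/(kT)² = (20.281 − 0.27751)/81.000 = 0.247.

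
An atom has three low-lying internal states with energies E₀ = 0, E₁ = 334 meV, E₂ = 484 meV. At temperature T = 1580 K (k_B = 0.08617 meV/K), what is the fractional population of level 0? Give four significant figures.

k_BT = 0.08617 × 1580 K = 136.149 meV.
Eᵢ/kT = 0, 2.45319, 3.55493.
Z = Σ e^(−Eᵢ/kT) = e^(−0) + e^(−2.45319) + e^(−3.55493) = 1.00000 + 0.0860187 + 0.0285834 = 1.11460.
P₀ = e^(−E₀/kT) / Z = 1.00000/1.11460 = 0.8972.

0.8972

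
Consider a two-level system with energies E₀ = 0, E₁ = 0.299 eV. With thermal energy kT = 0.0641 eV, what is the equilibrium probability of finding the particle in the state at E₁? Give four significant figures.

0.009335

Eᵢ/kT = 0, 4.66459.
Z = Σ e^(−Eᵢ/kT) = e^(−0) + e^(−4.66459) = 1.00000 + 0.00942311 = 1.00942.
P₁ = e^(−E₁/kT) / Z = 0.00942311/1.00942 = 0.009335.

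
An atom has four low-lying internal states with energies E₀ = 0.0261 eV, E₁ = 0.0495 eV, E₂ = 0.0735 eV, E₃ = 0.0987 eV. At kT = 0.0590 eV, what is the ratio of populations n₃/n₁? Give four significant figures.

0.4344

n₃/n₁ = exp[−(E₃−E₁)/kT] = exp(−(0.0492 eV)/(0.0590 eV)) = exp(-0.833898) = 0.4344.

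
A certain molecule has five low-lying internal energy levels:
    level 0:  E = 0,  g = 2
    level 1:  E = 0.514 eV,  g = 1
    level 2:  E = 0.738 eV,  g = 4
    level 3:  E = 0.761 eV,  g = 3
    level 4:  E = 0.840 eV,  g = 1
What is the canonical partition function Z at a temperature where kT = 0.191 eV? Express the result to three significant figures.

Eᵢ/kT = 0, 2.6911, 3.8639, 3.9843, 4.3979.
Z = Σ gᵢe^(−Eᵢ/kT) = 2·e^(−0) + 1·e^(−2.6911) + 4·e^(−3.8639) + 3·e^(−3.9843) + 1·e^(−4.3979) = 2.0000 + 0.067806 + 0.083944 + 0.055816 + 0.012303 = 2.2199.

Z = 2.22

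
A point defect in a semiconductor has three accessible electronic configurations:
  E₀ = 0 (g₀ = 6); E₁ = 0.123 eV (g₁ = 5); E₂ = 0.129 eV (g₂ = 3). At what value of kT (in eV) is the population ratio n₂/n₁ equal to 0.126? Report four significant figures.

0.003845 eV

n₂/n₁ = (g₂/g₁) exp[−(E₂−E₁)/kT] = 0.126.
⇒ (E₂−E₁)/kT = ln((3/5)/0.126) = ln(4.76190) = 1.56065.
kT = 0.006 eV / 1.56065 = 0.003845 eV.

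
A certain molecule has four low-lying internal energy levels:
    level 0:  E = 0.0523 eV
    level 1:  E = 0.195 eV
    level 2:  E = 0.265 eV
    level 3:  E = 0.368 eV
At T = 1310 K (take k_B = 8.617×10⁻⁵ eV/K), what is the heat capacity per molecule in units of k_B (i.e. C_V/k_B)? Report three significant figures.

k_BT = 8.617×10⁻⁵ × 1310 K = 0.11288 eV.
Eᵢ/kT = 0.46332, 1.7275, 2.3476, 3.2601.
Z = Σ e^(−Eᵢ/kT) = e^(−0.46332) + e^(−1.7275) + e^(−2.3476) + e^(−3.2601) = 0.62919 + 0.17773 + 0.095598 + 0.038385 = 0.94090.
⟨E⟩ = 0.11375 eV, ⟨E²⟩ = 0.021672 eV².
C_V/k_B = (⟨E²⟩ − ⟨E⟩²)/(kT)² = (0.021672 − 0.012939)/0.012742 = 0.685.

0.685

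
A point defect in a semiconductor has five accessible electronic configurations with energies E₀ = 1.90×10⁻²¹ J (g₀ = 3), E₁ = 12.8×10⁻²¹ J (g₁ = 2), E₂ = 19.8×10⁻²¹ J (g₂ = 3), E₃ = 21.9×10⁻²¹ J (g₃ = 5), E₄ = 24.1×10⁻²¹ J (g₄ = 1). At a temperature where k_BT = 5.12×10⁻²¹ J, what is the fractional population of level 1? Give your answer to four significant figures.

0.06912

Eᵢ/kT = 0.371094, 2.50000, 3.86719, 4.27734, 4.70703.
Z = Σ gᵢe^(−Eᵢ/kT) = 3·e^(−0.371094) + 2·e^(−2.50000) + 3·e^(−3.86719) + 5·e^(−4.27734) + 1·e^(−4.70703) = 2.06994 + 0.164170 + 0.0627512 + 0.0693977 + 0.00903156 = 2.37529.
P₁ = g₁ e^(−E₁/kT) / Z = 0.164170/2.37529 = 0.06912.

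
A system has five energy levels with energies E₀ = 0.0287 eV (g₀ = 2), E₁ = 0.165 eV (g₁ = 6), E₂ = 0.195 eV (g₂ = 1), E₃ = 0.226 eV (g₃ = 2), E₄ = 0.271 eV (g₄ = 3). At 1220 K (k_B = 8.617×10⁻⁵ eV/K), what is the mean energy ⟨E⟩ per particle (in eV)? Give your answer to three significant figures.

0.116 eV

k_BT = 8.617×10⁻⁵ × 1220 K = 0.10513 eV.
Eᵢ/kT = 0.27300, 1.5695, 1.8548, 2.1497, 2.5778.
Z = Σ gᵢe^(−Eᵢ/kT) = 2·e^(−0.27300) + 6·e^(−1.5695) + 1·e^(−1.8548) + 2·e^(−2.1497) + 3·e^(−2.5778) = 1.5222 + 1.2489 + 0.15648 + 0.23304 + 0.22782 = 3.3884.
⟨E⟩ = Σ Eᵢ gᵢe^(−Eᵢ/kT) / Z = (0.0287·1.5222 + 0.165·1.2489 + 0.195·0.15648 + 0.226·0.23304 + 0.271·0.22782) / 3.3884 = 0.116 eV.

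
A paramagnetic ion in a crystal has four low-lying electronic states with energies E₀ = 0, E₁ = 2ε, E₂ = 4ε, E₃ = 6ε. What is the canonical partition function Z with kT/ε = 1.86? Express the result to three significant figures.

Eᵢ/kT = 0, 1.0753, 2.1505, 3.2258.
Z = Σ e^(−Eᵢ/kT) = e^(−0) + e^(−1.0753) + e^(−2.1505) + e^(−3.2258) = 1.0000 + 0.34120 + 0.11643 + 0.039724 = 1.4974.

Z = 1.50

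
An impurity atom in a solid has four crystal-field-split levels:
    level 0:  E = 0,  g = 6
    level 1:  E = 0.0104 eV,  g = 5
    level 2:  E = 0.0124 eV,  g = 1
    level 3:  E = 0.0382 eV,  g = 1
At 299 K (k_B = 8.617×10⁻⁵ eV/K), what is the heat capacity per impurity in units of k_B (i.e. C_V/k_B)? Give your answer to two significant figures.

0.079

k_BT = 8.617×10⁻⁵ × 299 K = 0.02576 eV.
Eᵢ/kT = 0, 0.4037, 0.4814, 1.483.
Z = Σ gᵢe^(−Eᵢ/kT) = 6·e^(−0) + 5·e^(−0.4037) + 1·e^(−0.4814) + 1·e^(−1.483) = 6.000 + 3.339 + 0.6179 + 0.2270 = 10.18.
⟨E⟩ = 0.005016 eV, ⟨E²⟩ = 0.00007735 eV².
C_V/k_B = (⟨E²⟩ − ⟨E⟩²)/(kT)² = (0.00007735 − 0.00002516)/0.0006636 = 0.079.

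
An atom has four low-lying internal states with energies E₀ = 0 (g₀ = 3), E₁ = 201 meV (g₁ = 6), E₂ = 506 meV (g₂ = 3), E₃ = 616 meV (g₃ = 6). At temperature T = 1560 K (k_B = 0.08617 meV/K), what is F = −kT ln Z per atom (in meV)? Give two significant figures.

k_BT = 0.08617 × 1560 K = 134.4 meV.
Eᵢ/kT = 0, 1.496, 3.765, 4.583.
Z = Σ gᵢe^(−Eᵢ/kT) = 3·e^(−0) + 6·e^(−1.496) + 3·e^(−3.765) + 6·e^(−4.583) = 3.000 + 1.344 + 0.06950 + 0.06135 = 4.475.
F = −kT ln Z = −134.4 × ln(4.475) = −134.4 × 1.499 = -200 meV.

-200 meV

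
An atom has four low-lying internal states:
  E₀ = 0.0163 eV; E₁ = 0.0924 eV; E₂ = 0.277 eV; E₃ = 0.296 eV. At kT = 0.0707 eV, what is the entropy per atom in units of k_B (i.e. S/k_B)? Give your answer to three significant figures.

Eᵢ/kT = 0.23055, 1.3069, 3.9180, 4.1867.
Z = Σ e^(−Eᵢ/kT) = e^(−0.23055) + e^(−1.3069) + e^(−3.9180) + e^(−4.1867) = 0.79410 + 0.27066 + 0.019881 + 0.015196 = 1.0998.
⟨E⟩ = Σ EᵢPᵢ = 0.043606 eV.
S/k_B = ln Z + ⟨E⟩/kT = ln(1.0998) + 0.043606/0.0707 = 0.095128 + 0.61678 = 0.712.

0.712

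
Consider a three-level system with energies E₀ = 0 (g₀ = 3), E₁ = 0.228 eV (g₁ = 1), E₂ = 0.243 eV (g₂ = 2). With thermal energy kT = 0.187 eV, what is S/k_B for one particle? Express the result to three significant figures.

Eᵢ/kT = 0, 1.2193, 1.2995.
Z = Σ gᵢe^(−Eᵢ/kT) = 3·e^(−0) + 1·e^(−1.2193) + 2·e^(−1.2995) = 3.0000 + 0.29544 + 0.54534 = 3.8408.
⟨E⟩ = Σ EᵢPᵢ = 0.052041 eV.
S/k_B = ln Z + ⟨E⟩/kT = ln(3.8408) + 0.052041/0.187 = 1.3457 + 0.27829 = 1.62.

1.62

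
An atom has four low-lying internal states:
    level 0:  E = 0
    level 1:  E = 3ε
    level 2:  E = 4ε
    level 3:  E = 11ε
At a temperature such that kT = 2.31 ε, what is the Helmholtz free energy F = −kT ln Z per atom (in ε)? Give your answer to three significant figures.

-0.872 ε

Eᵢ/kT = 0, 1.2987, 1.7316, 4.7619.
Z = Σ e^(−Eᵢ/kT) = e^(−0) + e^(−1.2987) + e^(−1.7316) + e^(−4.7619) = 1.0000 + 0.27289 + 0.17700 + 0.0085494 = 1.4584.
F = −kT ln Z = −2.31 × ln(1.4584) = −2.31 × 0.37734 = -0.872 ε.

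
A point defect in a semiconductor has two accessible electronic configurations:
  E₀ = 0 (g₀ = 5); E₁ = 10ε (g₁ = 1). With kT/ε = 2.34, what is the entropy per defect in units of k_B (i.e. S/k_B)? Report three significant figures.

Eᵢ/kT = 0, 4.2735.
Z = Σ gᵢe^(−Eᵢ/kT) = 5·e^(−0) + 1·e^(−4.2735) = 5.0000 + 0.013933 = 5.0139.
⟨E⟩ = Σ EᵢPᵢ = 0.027789 ε.
S/k_B = ln Z + ⟨E⟩/kT = ln(5.0139) + 0.027789/2.34 = 1.6122 + 0.011876 = 1.62.

1.62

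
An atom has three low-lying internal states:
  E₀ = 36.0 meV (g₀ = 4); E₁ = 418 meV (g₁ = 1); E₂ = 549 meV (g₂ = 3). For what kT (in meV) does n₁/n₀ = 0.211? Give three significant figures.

2250 meV

n₁/n₀ = (g₁/g₀) exp[−(E₁−E₀)/kT] = 0.211.
⇒ (E₁−E₀)/kT = ln((1/4)/0.211) = ln(1.1848) = 0.16957.
kT = 382.0 meV / 0.16957 = 2250 meV.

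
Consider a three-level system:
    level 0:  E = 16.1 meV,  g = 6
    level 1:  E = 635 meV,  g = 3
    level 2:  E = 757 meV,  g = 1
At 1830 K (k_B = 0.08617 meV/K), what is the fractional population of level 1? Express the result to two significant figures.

k_BT = 0.08617 × 1830 K = 157.7 meV.
Eᵢ/kT = 0.1021, 4.027, 4.800.
Z = Σ gᵢe^(−Eᵢ/kT) = 6·e^(−0.1021) + 3·e^(−4.027) + 1·e^(−4.800) = 5.418 + 0.05348 + 0.008230 = 5.480.
P₁ = g₁ e^(−E₁/kT) / Z = 0.05348/5.480 = 0.0098.

0.0098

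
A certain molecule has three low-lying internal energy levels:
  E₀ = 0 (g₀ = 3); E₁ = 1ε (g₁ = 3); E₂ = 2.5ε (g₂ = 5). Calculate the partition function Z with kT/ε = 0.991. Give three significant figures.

Eᵢ/kT = 0, 1.0091, 2.5227.
Z = Σ gᵢe^(−Eᵢ/kT) = 3·e^(−0) + 3·e^(−1.0091) + 5·e^(−2.5227) = 3.0000 + 1.0936 + 0.40121 = 4.4948.

Z = 4.49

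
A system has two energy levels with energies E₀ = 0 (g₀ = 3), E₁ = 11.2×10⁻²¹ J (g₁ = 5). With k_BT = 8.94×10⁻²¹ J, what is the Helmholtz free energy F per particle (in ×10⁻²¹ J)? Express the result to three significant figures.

-13.3 ×10⁻²¹ J

Eᵢ/kT = 0, 1.2528.
Z = Σ gᵢe^(−Eᵢ/kT) = 3·e^(−0) + 5·e^(−1.2528) = 3.0000 + 1.4285 = 4.4285.
F = −kT ln Z = −8.94 × ln(4.4285) = −8.94 × 1.4881 = -13.3 ×10⁻²¹ J.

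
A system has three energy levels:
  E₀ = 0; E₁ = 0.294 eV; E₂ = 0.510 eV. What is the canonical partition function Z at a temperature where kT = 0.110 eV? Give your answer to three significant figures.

Z = 1.08

Eᵢ/kT = 0, 2.6727, 4.6364.
Z = Σ e^(−Eᵢ/kT) = e^(−0) + e^(−2.6727) + e^(−4.6364) = 1.0000 + 0.069065 + 0.0096925 = 1.0788.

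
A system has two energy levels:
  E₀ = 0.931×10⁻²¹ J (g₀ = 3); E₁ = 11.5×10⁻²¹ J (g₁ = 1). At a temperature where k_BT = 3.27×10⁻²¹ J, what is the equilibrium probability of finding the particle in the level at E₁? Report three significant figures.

0.0130

Eᵢ/kT = 0.28471, 3.5168.
Z = Σ gᵢe^(−Eᵢ/kT) = 3·e^(−0.28471) + 1·e^(−3.5168) = 2.2567 + 0.029694 = 2.2864.
P₁ = g₁ e^(−E₁/kT) / Z = 0.029694/2.2864 = 0.0130.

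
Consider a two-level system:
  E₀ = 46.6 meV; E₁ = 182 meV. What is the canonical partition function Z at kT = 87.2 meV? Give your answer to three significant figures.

Z = 0.710

Eᵢ/kT = 0.53440, 2.0872.
Z = Σ e^(−Eᵢ/kT) = e^(−0.53440) + e^(−2.0872) = 0.58602 + 0.12403 = 0.71005.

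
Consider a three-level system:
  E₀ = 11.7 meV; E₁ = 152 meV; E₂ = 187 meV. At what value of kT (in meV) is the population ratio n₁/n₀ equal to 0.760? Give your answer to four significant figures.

n₁/n₀ = exp[−(E₁−E₀)/kT] = 0.760.
⇒ (E₁−E₀)/kT = ln(1/0.760) = ln(1.31579) = 0.274437.
kT = 140.3 meV / 0.274437 = 511.2 meV.

511.2 meV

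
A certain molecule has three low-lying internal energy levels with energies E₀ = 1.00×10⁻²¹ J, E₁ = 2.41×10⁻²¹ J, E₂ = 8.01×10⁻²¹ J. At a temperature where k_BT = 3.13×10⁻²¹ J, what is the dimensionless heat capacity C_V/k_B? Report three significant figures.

0.290

Eᵢ/kT = 0.31949, 0.76997, 2.5591.
Z = Σ e^(−Eᵢ/kT) = e^(−0.31949) + e^(−0.76997) + e^(−2.5591) = 0.72652 + 0.46303 + 0.077374 = 1.2669.
⟨E⟩ = 1.9435, ⟨E²⟩ = 6.6147.
C_V/k_B = (⟨E²⟩ − ⟨E⟩²)/(kT)² = (6.6147 − 3.7772)/9.7969 = 0.290.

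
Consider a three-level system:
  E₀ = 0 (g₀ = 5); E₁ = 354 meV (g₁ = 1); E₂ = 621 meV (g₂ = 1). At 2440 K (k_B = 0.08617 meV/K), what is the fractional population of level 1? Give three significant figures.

0.0355

k_BT = 0.08617 × 2440 K = 210.25 meV.
Eᵢ/kT = 0, 1.6837, 2.9536.
Z = Σ gᵢe^(−Eᵢ/kT) = 5·e^(−0) + 1·e^(−1.6837) + 1·e^(−2.9536) = 5.0000 + 0.18569 + 0.052152 = 5.2378.
P₁ = g₁ e^(−E₁/kT) / Z = 0.18569/5.2378 = 0.0355.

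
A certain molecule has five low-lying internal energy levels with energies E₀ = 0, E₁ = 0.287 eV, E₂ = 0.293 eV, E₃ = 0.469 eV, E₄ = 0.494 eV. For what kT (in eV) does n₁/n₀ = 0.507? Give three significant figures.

n₁/n₀ = exp[−(E₁−E₀)/kT] = 0.507.
⇒ (E₁−E₀)/kT = ln(1/0.507) = ln(1.9724) = 0.67925.
kT = 0.287 eV / 0.67925 = 0.423 eV.

0.423 eV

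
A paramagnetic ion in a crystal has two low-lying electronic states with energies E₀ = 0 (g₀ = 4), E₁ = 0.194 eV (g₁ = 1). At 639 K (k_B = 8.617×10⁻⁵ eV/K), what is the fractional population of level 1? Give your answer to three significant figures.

k_BT = 8.617×10⁻⁵ × 639 K = 0.055063 eV.
Eᵢ/kT = 0, 3.5232.
Z = Σ gᵢe^(−Eᵢ/kT) = 4·e^(−0) + 1·e^(−3.5232) = 4.0000 + 0.029505 = 4.0295.
P₁ = g₁ e^(−E₁/kT) / Z = 0.029505/4.0295 = 0.00732.

0.00732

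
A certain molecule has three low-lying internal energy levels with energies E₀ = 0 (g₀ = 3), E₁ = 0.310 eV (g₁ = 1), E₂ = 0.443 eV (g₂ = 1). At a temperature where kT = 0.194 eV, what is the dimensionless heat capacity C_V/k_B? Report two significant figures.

0.29

Eᵢ/kT = 0, 1.598, 2.284.
Z = Σ gᵢe^(−Eᵢ/kT) = 3·e^(−0) + 1·e^(−1.598) + 1·e^(−2.284) = 3.000 + 0.2023 + 0.1019 = 3.304.
⟨E⟩ = 0.03264 eV, ⟨E²⟩ = 0.01194 eV².
C_V/k_B = (⟨E²⟩ − ⟨E⟩²)/(kT)² = (0.01194 − 0.001065)/0.03764 = 0.29.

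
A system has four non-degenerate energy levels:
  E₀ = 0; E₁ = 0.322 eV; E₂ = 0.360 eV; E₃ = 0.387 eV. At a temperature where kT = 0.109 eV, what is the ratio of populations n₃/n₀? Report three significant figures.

0.0287

n₃/n₀ = exp[−(E₃−E₀)/kT] = exp(−(0.387 eV)/(0.109 eV)) = exp(-3.5505) = 0.0287.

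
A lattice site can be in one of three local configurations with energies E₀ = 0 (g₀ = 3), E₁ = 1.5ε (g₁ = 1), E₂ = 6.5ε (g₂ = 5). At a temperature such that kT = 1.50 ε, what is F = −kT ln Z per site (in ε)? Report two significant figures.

-1.9 ε

Eᵢ/kT = 0, 1.000, 4.333.
Z = Σ gᵢe^(−Eᵢ/kT) = 3·e^(−0) + 1·e^(−1.000) + 5·e^(−4.333) = 3.000 + 0.3679 + 0.06564 = 3.434.
F = −kT ln Z = −1.50 × ln(3.434) = −1.50 × 1.234 = -1.9 ε.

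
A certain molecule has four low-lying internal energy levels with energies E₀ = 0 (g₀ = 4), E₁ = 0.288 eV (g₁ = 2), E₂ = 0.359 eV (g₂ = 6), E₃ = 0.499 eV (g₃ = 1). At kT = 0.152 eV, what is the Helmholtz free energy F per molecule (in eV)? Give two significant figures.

Eᵢ/kT = 0, 1.895, 2.362, 3.283.
Z = Σ gᵢe^(−Eᵢ/kT) = 4·e^(−0) + 2·e^(−1.895) + 6·e^(−2.362) + 1·e^(−3.283) = 4.000 + 0.3006 + 0.5654 + 0.03752 = 4.904.
F = −kT ln Z = −0.152 × ln(4.904) = −0.152 × 1.590 = -0.24 eV.

-0.24 eV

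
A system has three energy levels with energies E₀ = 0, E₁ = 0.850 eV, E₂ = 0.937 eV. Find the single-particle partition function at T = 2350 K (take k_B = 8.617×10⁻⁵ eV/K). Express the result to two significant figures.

Z = 1.0

k_BT = 8.617×10⁻⁵ × 2350 K = 0.2025 eV.
Eᵢ/kT = 0, 4.198, 4.627.
Z = Σ e^(−Eᵢ/kT) = e^(−0) + e^(−4.198) + e^(−4.627) = 1.000 + 0.01503 + 0.009784 = 1.025.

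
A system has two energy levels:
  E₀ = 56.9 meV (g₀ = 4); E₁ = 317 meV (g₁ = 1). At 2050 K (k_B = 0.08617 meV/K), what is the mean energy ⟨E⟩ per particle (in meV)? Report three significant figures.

k_BT = 0.08617 × 2050 K = 176.65 meV.
Eᵢ/kT = 0.32211, 1.7945.
Z = Σ gᵢe^(−Eᵢ/kT) = 4·e^(−0.32211) + 1·e^(−1.7945) = 2.8985 + 0.16621 = 3.0647.
⟨E⟩ = Σ Eᵢ gᵢe^(−Eᵢ/kT) / Z = (56.9·2.8985 + 317·0.16621) / 3.0647 = 71.0 meV.

71.0 meV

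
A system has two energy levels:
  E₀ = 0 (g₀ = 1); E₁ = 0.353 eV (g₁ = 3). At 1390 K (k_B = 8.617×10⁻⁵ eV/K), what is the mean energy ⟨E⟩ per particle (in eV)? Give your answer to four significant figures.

0.04802 eV

k_BT = 8.617×10⁻⁵ × 1390 K = 0.119776 eV.
Eᵢ/kT = 0, 2.94717.
Z = Σ gᵢe^(−Eᵢ/kT) = 1·e^(−0) + 3·e^(−2.94717) = 1.00000 + 0.157464 = 1.15746.
⟨E⟩ = Σ Eᵢ gᵢe^(−Eᵢ/kT) / Z = (0·1.00000 + 0.353·0.157464) / 1.15746 = 0.04802 eV.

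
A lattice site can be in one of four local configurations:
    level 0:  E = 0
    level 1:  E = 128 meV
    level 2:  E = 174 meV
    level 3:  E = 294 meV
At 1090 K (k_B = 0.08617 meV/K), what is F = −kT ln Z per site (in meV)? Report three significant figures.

-35.3 meV

k_BT = 0.08617 × 1090 K = 93.925 meV.
Eᵢ/kT = 0, 1.3628, 1.8525, 3.1302.
Z = Σ e^(−Eᵢ/kT) = e^(−0) + e^(−1.3628) + e^(−1.8525) + e^(−3.1302) = 1.0000 + 0.25594 + 0.15684 + 0.043709 = 1.4565.
F = −kT ln Z = −93.925 × ln(1.4565) = −93.925 × 0.37604 = -35.3 meV.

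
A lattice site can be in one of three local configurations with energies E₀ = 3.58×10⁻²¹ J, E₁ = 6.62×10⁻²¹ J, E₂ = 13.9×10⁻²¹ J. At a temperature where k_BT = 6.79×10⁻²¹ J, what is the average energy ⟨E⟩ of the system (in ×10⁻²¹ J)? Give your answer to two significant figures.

Eᵢ/kT = 0.5272, 0.9750, 2.047.
Z = Σ e^(−Eᵢ/kT) = e^(−0.5272) + e^(−0.9750) + e^(−2.047) = 0.5903 + 0.3772 + 0.1291 = 1.097.
⟨E⟩ = Σ Eᵢ e^(−Eᵢ/kT) / Z = (3.58·0.5903 + 6.62·0.3772 + 13.9·0.1291) / 1.097 = 5.8 ×10⁻²¹ J.

5.8 ×10⁻²¹ J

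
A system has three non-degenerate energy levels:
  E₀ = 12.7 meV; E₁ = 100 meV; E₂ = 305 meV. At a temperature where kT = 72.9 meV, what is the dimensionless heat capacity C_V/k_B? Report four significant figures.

0.4407

Eᵢ/kT = 0.174211, 1.37174, 4.18381.
Z = Σ e^(−Eᵢ/kT) = e^(−0.174211) + e^(−1.37174) + e^(−4.18381) = 0.840120 + 0.253665 + 0.0152403 = 1.10903.
⟨E⟩ = 36.6846 meV, ⟨E²⟩ = 3687.80 meV².
C_V/k_B = (⟨E²⟩ − ⟨E⟩²)/(kT)² = (3687.80 − 1345.76)/5314.41 = 0.4407.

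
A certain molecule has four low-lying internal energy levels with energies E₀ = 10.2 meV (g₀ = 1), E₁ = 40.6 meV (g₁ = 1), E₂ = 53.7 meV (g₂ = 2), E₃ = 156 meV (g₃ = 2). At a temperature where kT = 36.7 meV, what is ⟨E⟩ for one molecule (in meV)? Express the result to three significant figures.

31.9 meV

Eᵢ/kT = 0.27793, 1.1063, 1.4632, 4.2507.
Z = Σ gᵢe^(−Eᵢ/kT) = 1·e^(−0.27793) + 1·e^(−1.1063) + 2·e^(−1.4632) + 2·e^(−4.2507) = 0.75735 + 0.33078 + 0.46299 + 0.028509 = 1.5796.
⟨E⟩ = Σ Eᵢ gᵢe^(−Eᵢ/kT) / Z = (10.2·0.75735 + 40.6·0.33078 + 53.7·0.46299 + 156·0.028509) / 1.5796 = 31.9 meV.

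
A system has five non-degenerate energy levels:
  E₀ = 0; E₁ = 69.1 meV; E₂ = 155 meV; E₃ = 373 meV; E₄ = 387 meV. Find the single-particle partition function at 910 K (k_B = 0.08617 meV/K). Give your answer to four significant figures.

Z = 1.569

k_BT = 0.08617 × 910 K = 78.4147 meV.
Eᵢ/kT = 0, 0.881212, 1.97667, 4.75676, 4.93530.
Z = Σ e^(−Eᵢ/kT) = e^(−0) + e^(−0.881212) + e^(−1.97667) + e^(−4.75676) + e^(−4.93530) = 1.00000 + 0.414280 + 0.138530 + 0.00859341 + 0.00718830 = 1.56859.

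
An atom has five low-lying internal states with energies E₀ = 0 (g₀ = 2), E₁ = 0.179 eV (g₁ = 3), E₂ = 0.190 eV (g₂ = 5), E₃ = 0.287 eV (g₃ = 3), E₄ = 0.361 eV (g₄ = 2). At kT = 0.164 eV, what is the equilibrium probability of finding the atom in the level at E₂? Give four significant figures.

0.2951

Eᵢ/kT = 0, 1.09146, 1.15854, 1.75000, 2.20122.
Z = Σ gᵢe^(−Eᵢ/kT) = 2·e^(−0) + 3·e^(−1.09146) + 5·e^(−1.15854) + 3·e^(−1.75000) + 2·e^(−2.20122) = 2.00000 + 1.00718 + 1.56972 + 0.521322 + 0.221336 = 5.31956.
P₂ = g₂ e^(−E₂/kT) / Z = 1.56972/5.31956 = 0.2951.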